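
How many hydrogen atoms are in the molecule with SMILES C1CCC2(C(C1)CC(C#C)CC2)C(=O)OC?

20

Hydrogens are implicit in SMILES; fill each atom to its normal valence:
  7 × C: 2 H each → 14
  3 × C: 1 H each → 3
  3 × C: no H
  2 × O: no H
  1 × C: 3 H
  Total hydrogens = 20.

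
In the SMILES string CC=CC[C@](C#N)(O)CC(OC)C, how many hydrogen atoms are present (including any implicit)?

Hydrogens are implicit in SMILES; fill each atom to its normal valence:
  3 × C: 3 H each → 9
  3 × C: 1 H each → 3
  2 × C: 2 H each → 4
  2 × C: no H
  1 × N: no H
  1 × O: 1 H
  1 × O: no H
  Total hydrogens = 17.

17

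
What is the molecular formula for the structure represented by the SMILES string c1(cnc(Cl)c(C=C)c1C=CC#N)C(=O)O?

Heavy atoms from the SMILES: 11 C, 1 Cl, 2 N, 2 O.
Implicit hydrogens by atom environment:
  4 × C (aromatic): no H
  3 × C: 1 H each → 3
  2 × C: no H
  1 × C: 2 H
  1 × C (aromatic): 1 H
  1 × Cl: no H
  1 × N (aromatic): no H
  1 × N: no H
  1 × O: 1 H
  1 × O: no H
  Total hydrogens = 7.
Molecular formula: C11H7ClN2O2

C11H7ClN2O2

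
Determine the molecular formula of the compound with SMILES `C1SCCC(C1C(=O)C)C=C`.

Heavy atoms from the SMILES: 9 C, 1 O, 1 S.
Implicit hydrogens by atom environment:
  4 × C: 2 H each → 8
  3 × C: 1 H each → 3
  1 × C: 3 H
  1 × C: no H
  1 × O: no H
  1 × S: no H
  Total hydrogens = 14.
Molecular formula: C9H14OS

C9H14OS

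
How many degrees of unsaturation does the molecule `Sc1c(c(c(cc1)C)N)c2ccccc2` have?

Molecular formula from the SMILES: C13H13NS.
DoU = (2C + 2 + N − H − X)/2 = (2·13 + 2 + 1 − 13 − 0)/2 = 16/2 = 8.
(Structurally: 2 ring(s) + 6 π bond(s) = 8.)

8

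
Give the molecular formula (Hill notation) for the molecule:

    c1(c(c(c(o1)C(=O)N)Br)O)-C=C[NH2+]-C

Heavy atoms from the SMILES: 1 Br, 8 C, 2 N, 3 O.
Implicit hydrogens by atom environment:
  4 × C (aromatic): no H
  2 × C: 1 H each → 2
  1 × Br: no H
  1 × C: 3 H
  1 × C: no H
  1 × N: 2 H
  1 × N (charge +1): 2 H
  1 × O: 1 H
  1 × O (aromatic): no H
  1 × O: no H
  Total hydrogens = 10.
Net charge +1.
Molecular formula: C8H10BrN2O3+

C8H10BrN2O3+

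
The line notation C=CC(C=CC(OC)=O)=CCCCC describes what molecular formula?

C12H18O2

Heavy atoms from the SMILES: 12 C, 2 O.
Implicit hydrogens by atom environment:
  4 × C: 2 H each → 8
  4 × C: 1 H each → 4
  2 × C: 3 H each → 6
  2 × C: no H
  2 × O: no H
  Total hydrogens = 18.
Molecular formula: C12H18O2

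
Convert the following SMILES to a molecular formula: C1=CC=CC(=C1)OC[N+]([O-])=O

C7H7NO3

Heavy atoms from the SMILES: 7 C, 1 N, 3 O.
Implicit hydrogens by atom environment:
  5 × C (aromatic): 1 H each → 5
  2 × O: no H
  1 × C: 2 H
  1 × C (aromatic): no H
  1 × N (charge +1): no H
  1 × O (charge -1): no H
  Total hydrogens = 7.
Molecular formula: C7H7NO3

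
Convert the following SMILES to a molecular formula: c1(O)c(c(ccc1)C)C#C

C9H8O

Heavy atoms from the SMILES: 9 C, 1 O.
Implicit hydrogens by atom environment:
  3 × C (aromatic): 1 H each → 3
  3 × C (aromatic): no H
  1 × C: 3 H
  1 × C: 1 H
  1 × C: no H
  1 × O: 1 H
  Total hydrogens = 8.
Molecular formula: C9H8O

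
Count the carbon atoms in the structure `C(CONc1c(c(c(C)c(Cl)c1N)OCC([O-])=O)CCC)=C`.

The symbol for carbon appears 15 times in the SMILES. Lowercase c denotes aromatic carbon and counts toward C.

15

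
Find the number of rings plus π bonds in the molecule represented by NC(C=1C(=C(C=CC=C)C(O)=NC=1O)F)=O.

Molecular formula from the SMILES: C10H9FN2O3.
DoU = (2C + 2 + N − H − X)/2 = (2·10 + 2 + 2 − 9 − 1)/2 = 14/2 = 7.
(Structurally: 1 ring(s) + 6 π bond(s) = 7.)

7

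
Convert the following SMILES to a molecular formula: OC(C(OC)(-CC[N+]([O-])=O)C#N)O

C6H10N2O5

Heavy atoms from the SMILES: 6 C, 2 N, 5 O.
Implicit hydrogens by atom environment:
  2 × C: 2 H each → 4
  2 × C: no H
  2 × O: 1 H each → 2
  2 × O: no H
  1 × C: 3 H
  1 × C: 1 H
  1 × N: no H
  1 × N (charge +1): no H
  1 × O (charge -1): no H
  Total hydrogens = 10.
Molecular formula: C6H10N2O5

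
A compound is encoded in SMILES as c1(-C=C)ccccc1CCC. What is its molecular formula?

Heavy atoms from the SMILES: 11 C.
Implicit hydrogens by atom environment:
  4 × C (aromatic): 1 H each → 4
  3 × C: 2 H each → 6
  2 × C (aromatic): no H
  1 × C: 3 H
  1 × C: 1 H
  Total hydrogens = 14.
Molecular formula: C11H14

C11H14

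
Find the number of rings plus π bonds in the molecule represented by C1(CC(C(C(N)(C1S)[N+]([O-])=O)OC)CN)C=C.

3

Molecular formula from the SMILES: C10H19N3O3S.
DoU = (2C + 2 + N − H − X)/2 = (2·10 + 2 + 3 − 19 − 0)/2 = 6/2 = 3.
(Structurally: 1 ring(s) + 2 π bond(s) = 3.)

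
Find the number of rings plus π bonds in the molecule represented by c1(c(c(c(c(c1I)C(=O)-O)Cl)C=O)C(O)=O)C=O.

Molecular formula from the SMILES: C10H4ClIO6.
DoU = (2C + 2 + N − H − X)/2 = (2·10 + 2 + 0 − 4 − 2)/2 = 16/2 = 8.
(Structurally: 1 ring(s) + 7 π bond(s) = 8.)

8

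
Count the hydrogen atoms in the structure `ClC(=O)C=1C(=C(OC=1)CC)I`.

6

Hydrogens are implicit in SMILES; fill each atom to its normal valence:
  3 × C (aromatic): no H
  1 × C: 3 H
  1 × C: 2 H
  1 × C (aromatic): 1 H
  1 × C: no H
  1 × Cl: no H
  1 × I: no H
  1 × O (aromatic): no H
  1 × O: no H
  Total hydrogens = 6.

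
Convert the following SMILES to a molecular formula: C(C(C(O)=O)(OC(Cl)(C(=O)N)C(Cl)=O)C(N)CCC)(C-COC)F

Heavy atoms from the SMILES: 13 C, 2 Cl, 1 F, 2 N, 6 O.
Implicit hydrogens by atom environment:
  5 × C: no H
  5 × O: no H
  4 × C: 2 H each → 8
  2 × C: 3 H each → 6
  2 × C: 1 H each → 2
  2 × Cl: no H
  2 × N: 2 H each → 4
  1 × F: no H
  1 × O: 1 H
  Total hydrogens = 21.
Molecular formula: C13H21Cl2FN2O6

C13H21Cl2FN2O6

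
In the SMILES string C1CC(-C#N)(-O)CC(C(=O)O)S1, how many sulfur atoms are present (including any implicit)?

The symbol for sulfur appears 1 time in the SMILES.

1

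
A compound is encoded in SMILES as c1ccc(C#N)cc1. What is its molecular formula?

C7H5N

Heavy atoms from the SMILES: 7 C, 1 N.
Implicit hydrogens by atom environment:
  5 × C (aromatic): 1 H each → 5
  1 × C (aromatic): no H
  1 × C: no H
  1 × N: no H
  Total hydrogens = 5.
Molecular formula: C7H5N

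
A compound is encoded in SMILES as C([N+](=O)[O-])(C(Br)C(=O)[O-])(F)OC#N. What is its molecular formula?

C4HBrFN2O5-

Heavy atoms from the SMILES: 1 Br, 4 C, 1 F, 2 N, 5 O.
Implicit hydrogens by atom environment:
  3 × C: no H
  3 × O: no H
  2 × O (charge -1): no H
  1 × Br: no H
  1 × C: 1 H
  1 × F: no H
  1 × N: no H
  1 × N (charge +1): no H
  Total hydrogens = 1.
Net charge -1.
Molecular formula: C4HBrFN2O5-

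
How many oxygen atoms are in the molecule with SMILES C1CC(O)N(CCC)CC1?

1

The symbol for oxygen appears 1 time in the SMILES.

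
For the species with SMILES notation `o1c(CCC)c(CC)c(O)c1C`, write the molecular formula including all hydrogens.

Heavy atoms from the SMILES: 10 C, 2 O.
Implicit hydrogens by atom environment:
  4 × C (aromatic): no H
  3 × C: 3 H each → 9
  3 × C: 2 H each → 6
  1 × O: 1 H
  1 × O (aromatic): no H
  Total hydrogens = 16.
Molecular formula: C10H16O2

C10H16O2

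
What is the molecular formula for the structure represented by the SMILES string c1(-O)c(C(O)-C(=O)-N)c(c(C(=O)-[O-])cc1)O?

C9H8NO6-

Heavy atoms from the SMILES: 9 C, 1 N, 6 O.
Implicit hydrogens by atom environment:
  4 × C (aromatic): no H
  3 × O: 1 H each → 3
  2 × C (aromatic): 1 H each → 2
  2 × C: no H
  2 × O: no H
  1 × C: 1 H
  1 × N: 2 H
  1 × O (charge -1): no H
  Total hydrogens = 8.
Net charge -1.
Molecular formula: C9H8NO6-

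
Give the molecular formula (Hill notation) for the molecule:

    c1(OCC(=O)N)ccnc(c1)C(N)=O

C8H9N3O3

Heavy atoms from the SMILES: 8 C, 3 N, 3 O.
Implicit hydrogens by atom environment:
  3 × C (aromatic): 1 H each → 3
  3 × O: no H
  2 × C (aromatic): no H
  2 × C: no H
  2 × N: 2 H each → 4
  1 × C: 2 H
  1 × N (aromatic): no H
  Total hydrogens = 9.
Molecular formula: C8H9N3O3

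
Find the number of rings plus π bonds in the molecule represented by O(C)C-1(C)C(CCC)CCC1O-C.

Molecular formula from the SMILES: C11H22O2.
DoU = (2C + 2 + N − H − X)/2 = (2·11 + 2 + 0 − 22 − 0)/2 = 2/2 = 1.
(Structurally: 1 ring(s) + 0 π bond(s) = 1.)

1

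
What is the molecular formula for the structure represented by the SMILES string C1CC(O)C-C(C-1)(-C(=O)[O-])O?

C7H11O4-

Heavy atoms from the SMILES: 7 C, 4 O.
Implicit hydrogens by atom environment:
  4 × C: 2 H each → 8
  2 × C: no H
  2 × O: 1 H each → 2
  1 × C: 1 H
  1 × O: no H
  1 × O (charge -1): no H
  Total hydrogens = 11.
Net charge -1.
Molecular formula: C7H11O4-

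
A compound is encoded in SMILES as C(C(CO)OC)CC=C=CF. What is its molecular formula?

C8H13FO2

Heavy atoms from the SMILES: 8 C, 1 F, 2 O.
Implicit hydrogens by atom environment:
  3 × C: 2 H each → 6
  3 × C: 1 H each → 3
  1 × C: 3 H
  1 × C: no H
  1 × F: no H
  1 × O: 1 H
  1 × O: no H
  Total hydrogens = 13.
Molecular formula: C8H13FO2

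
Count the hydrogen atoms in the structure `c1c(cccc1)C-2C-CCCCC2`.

Hydrogens are implicit in SMILES; fill each atom to its normal valence:
  6 × C: 2 H each → 12
  5 × C (aromatic): 1 H each → 5
  1 × C: 1 H
  1 × C (aromatic): no H
  Total hydrogens = 18.

18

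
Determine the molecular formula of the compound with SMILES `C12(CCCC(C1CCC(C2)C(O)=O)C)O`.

C12H20O3

Heavy atoms from the SMILES: 12 C, 3 O.
Implicit hydrogens by atom environment:
  6 × C: 2 H each → 12
  3 × C: 1 H each → 3
  2 × C: no H
  2 × O: 1 H each → 2
  1 × C: 3 H
  1 × O: no H
  Total hydrogens = 20.
Molecular formula: C12H20O3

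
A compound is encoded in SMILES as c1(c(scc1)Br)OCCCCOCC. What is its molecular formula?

C10H15BrO2S

Heavy atoms from the SMILES: 1 Br, 10 C, 2 O, 1 S.
Implicit hydrogens by atom environment:
  5 × C: 2 H each → 10
  2 × C (aromatic): 1 H each → 2
  2 × C (aromatic): no H
  2 × O: no H
  1 × Br: no H
  1 × C: 3 H
  1 × S (aromatic): no H
  Total hydrogens = 15.
Molecular formula: C10H15BrO2S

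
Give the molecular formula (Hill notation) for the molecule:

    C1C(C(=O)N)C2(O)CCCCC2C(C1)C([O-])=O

Heavy atoms from the SMILES: 12 C, 1 N, 4 O.
Implicit hydrogens by atom environment:
  6 × C: 2 H each → 12
  3 × C: 1 H each → 3
  3 × C: no H
  2 × O: no H
  1 × N: 2 H
  1 × O: 1 H
  1 × O (charge -1): no H
  Total hydrogens = 18.
Net charge -1.
Molecular formula: C12H18NO4-

C12H18NO4-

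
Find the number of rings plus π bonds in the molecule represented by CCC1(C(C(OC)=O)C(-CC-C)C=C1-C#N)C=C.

Molecular formula from the SMILES: C15H21NO2.
DoU = (2C + 2 + N − H − X)/2 = (2·15 + 2 + 1 − 21 − 0)/2 = 12/2 = 6.
(Structurally: 1 ring(s) + 5 π bond(s) = 6.)

6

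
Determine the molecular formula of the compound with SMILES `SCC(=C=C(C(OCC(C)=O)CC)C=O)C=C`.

C13H18O3S

Heavy atoms from the SMILES: 13 C, 3 O, 1 S.
Implicit hydrogens by atom environment:
  4 × C: 2 H each → 8
  4 × C: no H
  3 × C: 1 H each → 3
  3 × O: no H
  2 × C: 3 H each → 6
  1 × S: 1 H
  Total hydrogens = 18.
Molecular formula: C13H18O3S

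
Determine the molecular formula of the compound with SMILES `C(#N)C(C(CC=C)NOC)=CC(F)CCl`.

Heavy atoms from the SMILES: 10 C, 1 Cl, 1 F, 2 N, 1 O.
Implicit hydrogens by atom environment:
  4 × C: 1 H each → 4
  3 × C: 2 H each → 6
  2 × C: no H
  1 × C: 3 H
  1 × Cl: no H
  1 × F: no H
  1 × N: 1 H
  1 × N: no H
  1 × O: no H
  Total hydrogens = 14.
Molecular formula: C10H14ClFN2O

C10H14ClFN2O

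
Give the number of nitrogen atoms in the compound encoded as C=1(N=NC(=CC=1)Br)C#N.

The symbol for nitrogen appears 3 times in the SMILES.

3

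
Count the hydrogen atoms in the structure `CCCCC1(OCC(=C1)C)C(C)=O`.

18

Hydrogens are implicit in SMILES; fill each atom to its normal valence:
  4 × C: 2 H each → 8
  3 × C: 3 H each → 9
  3 × C: no H
  2 × O: no H
  1 × C: 1 H
  Total hydrogens = 18.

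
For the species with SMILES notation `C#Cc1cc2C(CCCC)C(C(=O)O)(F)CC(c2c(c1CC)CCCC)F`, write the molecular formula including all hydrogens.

C23H30F2O2

Heavy atoms from the SMILES: 23 C, 2 F, 2 O.
Implicit hydrogens by atom environment:
  8 × C: 2 H each → 16
  5 × C (aromatic): no H
  3 × C: 3 H each → 9
  3 × C: 1 H each → 3
  3 × C: no H
  2 × F: no H
  1 × C (aromatic): 1 H
  1 × O: 1 H
  1 × O: no H
  Total hydrogens = 30.
Molecular formula: C23H30F2O2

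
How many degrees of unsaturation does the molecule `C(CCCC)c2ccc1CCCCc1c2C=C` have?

6

Molecular formula from the SMILES: C17H24.
DoU = (2C + 2 + N − H − X)/2 = (2·17 + 2 + 0 − 24 − 0)/2 = 12/2 = 6.
(Structurally: 2 ring(s) + 4 π bond(s) = 6.)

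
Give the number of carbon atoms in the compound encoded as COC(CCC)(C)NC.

7

The symbol for carbon appears 7 times in the SMILES.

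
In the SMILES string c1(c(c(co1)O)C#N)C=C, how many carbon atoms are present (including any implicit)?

The symbol for carbon appears 7 times in the SMILES. Lowercase c denotes aromatic carbon and counts toward C.

7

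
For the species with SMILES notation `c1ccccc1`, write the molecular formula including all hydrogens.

Heavy atoms from the SMILES: 6 C.
Implicit hydrogens by atom environment:
  6 × C (aromatic): 1 H each → 6
  Total hydrogens = 6.
Molecular formula: C6H6

C6H6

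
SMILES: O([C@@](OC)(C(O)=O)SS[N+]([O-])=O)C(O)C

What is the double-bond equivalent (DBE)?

Molecular formula from the SMILES: C5H9NO7S2.
DoU = (2C + 2 + N − H − X)/2 = (2·5 + 2 + 1 − 9 − 0)/2 = 4/2 = 2.
(Structurally: 0 ring(s) + 2 π bond(s) = 2.)

2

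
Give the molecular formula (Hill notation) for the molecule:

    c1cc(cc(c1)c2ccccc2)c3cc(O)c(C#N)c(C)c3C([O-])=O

Heavy atoms from the SMILES: 21 C, 1 N, 3 O.
Implicit hydrogens by atom environment:
  10 × C (aromatic): 1 H each → 10
  8 × C (aromatic): no H
  2 × C: no H
  1 × C: 3 H
  1 × N: no H
  1 × O: 1 H
  1 × O: no H
  1 × O (charge -1): no H
  Total hydrogens = 14.
Net charge -1.
Molecular formula: C21H14NO3-

C21H14NO3-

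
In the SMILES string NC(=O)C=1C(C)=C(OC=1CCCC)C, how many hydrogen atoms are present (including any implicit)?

Hydrogens are implicit in SMILES; fill each atom to its normal valence:
  4 × C (aromatic): no H
  3 × C: 3 H each → 9
  3 × C: 2 H each → 6
  1 × C: no H
  1 × N: 2 H
  1 × O (aromatic): no H
  1 × O: no H
  Total hydrogens = 17.

17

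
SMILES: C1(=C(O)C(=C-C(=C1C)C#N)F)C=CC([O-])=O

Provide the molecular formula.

Heavy atoms from the SMILES: 11 C, 1 F, 1 N, 3 O.
Implicit hydrogens by atom environment:
  5 × C (aromatic): no H
  2 × C: 1 H each → 2
  2 × C: no H
  1 × C: 3 H
  1 × C (aromatic): 1 H
  1 × F: no H
  1 × N: no H
  1 × O: 1 H
  1 × O: no H
  1 × O (charge -1): no H
  Total hydrogens = 7.
Net charge -1.
Molecular formula: C11H7FNO3-

C11H7FNO3-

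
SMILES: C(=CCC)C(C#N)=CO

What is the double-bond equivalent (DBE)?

Molecular formula from the SMILES: C7H9NO.
DoU = (2C + 2 + N − H − X)/2 = (2·7 + 2 + 1 − 9 − 0)/2 = 8/2 = 4.
(Structurally: 0 ring(s) + 4 π bond(s) = 4.)

4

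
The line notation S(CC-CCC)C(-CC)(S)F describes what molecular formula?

Heavy atoms from the SMILES: 8 C, 1 F, 2 S.
Implicit hydrogens by atom environment:
  5 × C: 2 H each → 10
  2 × C: 3 H each → 6
  1 × C: no H
  1 × F: no H
  1 × S: 1 H
  1 × S: no H
  Total hydrogens = 17.
Molecular formula: C8H17FS2

C8H17FS2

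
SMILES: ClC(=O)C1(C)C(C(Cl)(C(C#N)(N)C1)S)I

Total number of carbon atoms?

8

The symbol for carbon appears 8 times in the SMILES. (Cl is a single chlorine, not C + l.)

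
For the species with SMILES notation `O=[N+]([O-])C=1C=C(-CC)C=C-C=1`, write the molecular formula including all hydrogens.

C8H9NO2

Heavy atoms from the SMILES: 8 C, 1 N, 2 O.
Implicit hydrogens by atom environment:
  4 × C (aromatic): 1 H each → 4
  2 × C (aromatic): no H
  1 × C: 3 H
  1 × C: 2 H
  1 × N (charge +1): no H
  1 × O: no H
  1 × O (charge -1): no H
  Total hydrogens = 9.
Molecular formula: C8H9NO2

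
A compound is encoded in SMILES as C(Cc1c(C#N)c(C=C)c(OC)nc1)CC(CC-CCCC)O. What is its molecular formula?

C19H28N2O2

Heavy atoms from the SMILES: 19 C, 2 N, 2 O.
Implicit hydrogens by atom environment:
  9 × C: 2 H each → 18
  4 × C (aromatic): no H
  2 × C: 3 H each → 6
  2 × C: 1 H each → 2
  1 × C (aromatic): 1 H
  1 × C: no H
  1 × N (aromatic): no H
  1 × N: no H
  1 × O: 1 H
  1 × O: no H
  Total hydrogens = 28.
Molecular formula: C19H28N2O2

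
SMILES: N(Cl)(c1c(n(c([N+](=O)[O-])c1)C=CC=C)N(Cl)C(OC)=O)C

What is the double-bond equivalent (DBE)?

Molecular formula from the SMILES: C11H12Cl2N4O4.
DoU = (2C + 2 + N − H − X)/2 = (2·11 + 2 + 4 − 12 − 2)/2 = 14/2 = 7.
(Structurally: 1 ring(s) + 6 π bond(s) = 7.)

7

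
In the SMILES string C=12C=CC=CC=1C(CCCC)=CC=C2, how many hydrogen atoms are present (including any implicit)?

Hydrogens are implicit in SMILES; fill each atom to its normal valence:
  7 × C (aromatic): 1 H each → 7
  3 × C: 2 H each → 6
  3 × C (aromatic): no H
  1 × C: 3 H
  Total hydrogens = 16.

16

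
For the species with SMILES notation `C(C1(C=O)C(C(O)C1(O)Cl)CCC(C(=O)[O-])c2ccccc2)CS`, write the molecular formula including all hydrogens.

Heavy atoms from the SMILES: 17 C, 1 Cl, 5 O, 1 S.
Implicit hydrogens by atom environment:
  5 × C (aromatic): 1 H each → 5
  4 × C: 2 H each → 8
  4 × C: 1 H each → 4
  3 × C: no H
  2 × O: 1 H each → 2
  2 × O: no H
  1 × C (aromatic): no H
  1 × Cl: no H
  1 × O (charge -1): no H
  1 × S: 1 H
  Total hydrogens = 20.
Net charge -1.
Molecular formula: C17H20ClO5S-

C17H20ClO5S-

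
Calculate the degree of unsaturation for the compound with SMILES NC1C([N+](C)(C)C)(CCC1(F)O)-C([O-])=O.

Molecular formula from the SMILES: C9H17FN2O3.
DoU = (2C + 2 + N − H − X)/2 = (2·9 + 2 + 2 − 17 − 1)/2 = 4/2 = 2.
(Structurally: 1 ring(s) + 1 π bond(s) = 2.)

2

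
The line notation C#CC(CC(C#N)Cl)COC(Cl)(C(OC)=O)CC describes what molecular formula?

Heavy atoms from the SMILES: 12 C, 2 Cl, 1 N, 3 O.
Implicit hydrogens by atom environment:
  4 × C: no H
  3 × C: 2 H each → 6
  3 × C: 1 H each → 3
  3 × O: no H
  2 × C: 3 H each → 6
  2 × Cl: no H
  1 × N: no H
  Total hydrogens = 15.
Molecular formula: C12H15Cl2NO3

C12H15Cl2NO3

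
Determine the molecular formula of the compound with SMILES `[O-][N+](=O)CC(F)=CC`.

Heavy atoms from the SMILES: 4 C, 1 F, 1 N, 2 O.
Implicit hydrogens by atom environment:
  1 × C: 3 H
  1 × C: 2 H
  1 × C: 1 H
  1 × C: no H
  1 × F: no H
  1 × N (charge +1): no H
  1 × O: no H
  1 × O (charge -1): no H
  Total hydrogens = 6.
Molecular formula: C4H6FNO2

C4H6FNO2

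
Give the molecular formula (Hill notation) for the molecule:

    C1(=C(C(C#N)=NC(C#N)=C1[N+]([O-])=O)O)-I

Heavy atoms from the SMILES: 7 C, 1 I, 4 N, 3 O.
Implicit hydrogens by atom environment:
  5 × C (aromatic): no H
  2 × C: no H
  2 × N: no H
  1 × I: no H
  1 × N (aromatic): no H
  1 × N (charge +1): no H
  1 × O: 1 H
  1 × O: no H
  1 × O (charge -1): no H
  Total hydrogens = 1.
Molecular formula: C7HIN4O3

C7HIN4O3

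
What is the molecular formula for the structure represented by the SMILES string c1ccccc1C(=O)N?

C7H7NO

Heavy atoms from the SMILES: 7 C, 1 N, 1 O.
Implicit hydrogens by atom environment:
  5 × C (aromatic): 1 H each → 5
  1 × C (aromatic): no H
  1 × C: no H
  1 × N: 2 H
  1 × O: no H
  Total hydrogens = 7.
Molecular formula: C7H7NO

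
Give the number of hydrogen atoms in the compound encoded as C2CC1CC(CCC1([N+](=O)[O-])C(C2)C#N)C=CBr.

Hydrogens are implicit in SMILES; fill each atom to its normal valence:
  6 × C: 2 H each → 12
  5 × C: 1 H each → 5
  2 × C: no H
  1 × Br: no H
  1 × N: no H
  1 × N (charge +1): no H
  1 × O: no H
  1 × O (charge -1): no H
  Total hydrogens = 17.

17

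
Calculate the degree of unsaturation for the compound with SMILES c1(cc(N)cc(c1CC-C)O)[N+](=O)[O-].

5

Molecular formula from the SMILES: C9H12N2O3.
DoU = (2C + 2 + N − H − X)/2 = (2·9 + 2 + 2 − 12 − 0)/2 = 10/2 = 5.
(Structurally: 1 ring(s) + 4 π bond(s) = 5.)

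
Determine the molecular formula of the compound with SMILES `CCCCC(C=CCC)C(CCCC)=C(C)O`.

C16H30O

Heavy atoms from the SMILES: 16 C, 1 O.
Implicit hydrogens by atom environment:
  7 × C: 2 H each → 14
  4 × C: 3 H each → 12
  3 × C: 1 H each → 3
  2 × C: no H
  1 × O: 1 H
  Total hydrogens = 30.
Molecular formula: C16H30O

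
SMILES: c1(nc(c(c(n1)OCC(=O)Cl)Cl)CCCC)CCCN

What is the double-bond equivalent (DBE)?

Molecular formula from the SMILES: C13H19Cl2N3O2.
DoU = (2C + 2 + N − H − X)/2 = (2·13 + 2 + 3 − 19 − 2)/2 = 10/2 = 5.
(Structurally: 1 ring(s) + 4 π bond(s) = 5.)

5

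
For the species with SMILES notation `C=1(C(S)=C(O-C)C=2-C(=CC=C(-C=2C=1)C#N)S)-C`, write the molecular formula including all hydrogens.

C13H11NOS2

Heavy atoms from the SMILES: 13 C, 1 N, 1 O, 2 S.
Implicit hydrogens by atom environment:
  7 × C (aromatic): no H
  3 × C (aromatic): 1 H each → 3
  2 × C: 3 H each → 6
  2 × S: 1 H each → 2
  1 × C: no H
  1 × N: no H
  1 × O: no H
  Total hydrogens = 11.
Molecular formula: C13H11NOS2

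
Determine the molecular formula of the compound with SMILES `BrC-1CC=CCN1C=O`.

Heavy atoms from the SMILES: 1 Br, 6 C, 1 N, 1 O.
Implicit hydrogens by atom environment:
  4 × C: 1 H each → 4
  2 × C: 2 H each → 4
  1 × Br: no H
  1 × N: no H
  1 × O: no H
  Total hydrogens = 8.
Molecular formula: C6H8BrNO

C6H8BrNO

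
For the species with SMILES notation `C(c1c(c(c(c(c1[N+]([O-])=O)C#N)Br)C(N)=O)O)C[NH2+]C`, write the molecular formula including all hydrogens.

C11H12BrN4O4+

Heavy atoms from the SMILES: 1 Br, 11 C, 4 N, 4 O.
Implicit hydrogens by atom environment:
  6 × C (aromatic): no H
  2 × C: 2 H each → 4
  2 × C: no H
  2 × O: no H
  1 × Br: no H
  1 × C: 3 H
  1 × N: 2 H
  1 × N (charge +1): 2 H
  1 × N: no H
  1 × N (charge +1): no H
  1 × O: 1 H
  1 × O (charge -1): no H
  Total hydrogens = 12.
Net charge +1.
Molecular formula: C11H12BrN4O4+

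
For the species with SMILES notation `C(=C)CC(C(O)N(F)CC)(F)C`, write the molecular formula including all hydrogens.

C8H15F2NO

Heavy atoms from the SMILES: 8 C, 2 F, 1 N, 1 O.
Implicit hydrogens by atom environment:
  3 × C: 2 H each → 6
  2 × C: 3 H each → 6
  2 × C: 1 H each → 2
  2 × F: no H
  1 × C: no H
  1 × N: no H
  1 × O: 1 H
  Total hydrogens = 15.
Molecular formula: C8H15F2NO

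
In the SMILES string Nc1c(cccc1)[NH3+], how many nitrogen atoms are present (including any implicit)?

The symbol for nitrogen appears 2 times in the SMILES.

2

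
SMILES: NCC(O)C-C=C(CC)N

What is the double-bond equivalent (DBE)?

Molecular formula from the SMILES: C7H16N2O.
DoU = (2C + 2 + N − H − X)/2 = (2·7 + 2 + 2 − 16 − 0)/2 = 2/2 = 1.
(Structurally: 0 ring(s) + 1 π bond(s) = 1.)

1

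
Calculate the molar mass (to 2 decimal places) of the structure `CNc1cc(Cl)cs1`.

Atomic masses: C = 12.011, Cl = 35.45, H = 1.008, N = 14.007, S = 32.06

147.62

Molecular formula: C5H6ClNS.
M = 5×12.011 + 1×35.45 + 6×1.008 + 1×14.007 + 1×32.06 = 147.62 g/mol.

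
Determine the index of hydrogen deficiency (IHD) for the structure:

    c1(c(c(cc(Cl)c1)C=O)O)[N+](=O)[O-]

Molecular formula from the SMILES: C7H4ClNO4.
DoU = (2C + 2 + N − H − X)/2 = (2·7 + 2 + 1 − 4 − 1)/2 = 12/2 = 6.
(Structurally: 1 ring(s) + 5 π bond(s) = 6.)

6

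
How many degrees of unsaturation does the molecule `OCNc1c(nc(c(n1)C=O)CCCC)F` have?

Molecular formula from the SMILES: C10H14FN3O2.
DoU = (2C + 2 + N − H − X)/2 = (2·10 + 2 + 3 − 14 − 1)/2 = 10/2 = 5.
(Structurally: 1 ring(s) + 4 π bond(s) = 5.)

5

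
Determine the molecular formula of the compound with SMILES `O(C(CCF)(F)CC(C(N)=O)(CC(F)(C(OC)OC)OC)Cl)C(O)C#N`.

C14H22ClF3N2O6

Heavy atoms from the SMILES: 14 C, 1 Cl, 3 F, 2 N, 6 O.
Implicit hydrogens by atom environment:
  5 × C: no H
  5 × O: no H
  4 × C: 2 H each → 8
  3 × C: 3 H each → 9
  3 × F: no H
  2 × C: 1 H each → 2
  1 × Cl: no H
  1 × N: 2 H
  1 × N: no H
  1 × O: 1 H
  Total hydrogens = 22.
Molecular formula: C14H22ClF3N2O6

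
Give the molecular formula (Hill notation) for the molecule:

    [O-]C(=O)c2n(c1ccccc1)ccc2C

Heavy atoms from the SMILES: 12 C, 1 N, 2 O.
Implicit hydrogens by atom environment:
  7 × C (aromatic): 1 H each → 7
  3 × C (aromatic): no H
  1 × C: 3 H
  1 × C: no H
  1 × N (aromatic): no H
  1 × O: no H
  1 × O (charge -1): no H
  Total hydrogens = 10.
Net charge -1.
Molecular formula: C12H10NO2-

C12H10NO2-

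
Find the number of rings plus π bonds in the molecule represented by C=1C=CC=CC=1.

Molecular formula from the SMILES: C6H6.
DoU = (2C + 2 + N − H − X)/2 = (2·6 + 2 + 0 − 6 − 0)/2 = 8/2 = 4.
(Structurally: 1 ring(s) + 3 π bond(s) = 4.)

4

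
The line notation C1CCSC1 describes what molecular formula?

Heavy atoms from the SMILES: 4 C, 1 S.
Implicit hydrogens by atom environment:
  4 × C: 2 H each → 8
  1 × S: no H
  Total hydrogens = 8.
Molecular formula: C4H8S

C4H8S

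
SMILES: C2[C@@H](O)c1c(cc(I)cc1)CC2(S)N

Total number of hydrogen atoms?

12

Hydrogens are implicit in SMILES; fill each atom to its normal valence:
  3 × C (aromatic): 1 H each → 3
  3 × C (aromatic): no H
  2 × C: 2 H each → 4
  1 × C: 1 H
  1 × C: no H
  1 × I: no H
  1 × N: 2 H
  1 × O: 1 H
  1 × S: 1 H
  Total hydrogens = 12.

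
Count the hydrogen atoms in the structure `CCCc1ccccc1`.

Hydrogens are implicit in SMILES; fill each atom to its normal valence:
  5 × C (aromatic): 1 H each → 5
  2 × C: 2 H each → 4
  1 × C: 3 H
  1 × C (aromatic): no H
  Total hydrogens = 12.

12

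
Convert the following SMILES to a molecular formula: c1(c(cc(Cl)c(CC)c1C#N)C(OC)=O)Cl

C11H9Cl2NO2

Heavy atoms from the SMILES: 11 C, 2 Cl, 1 N, 2 O.
Implicit hydrogens by atom environment:
  5 × C (aromatic): no H
  2 × C: 3 H each → 6
  2 × C: no H
  2 × Cl: no H
  2 × O: no H
  1 × C: 2 H
  1 × C (aromatic): 1 H
  1 × N: no H
  Total hydrogens = 9.
Molecular formula: C11H9Cl2NO2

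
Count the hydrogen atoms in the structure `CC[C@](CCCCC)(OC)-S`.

Hydrogens are implicit in SMILES; fill each atom to its normal valence:
  5 × C: 2 H each → 10
  3 × C: 3 H each → 9
  1 × C: no H
  1 × O: no H
  1 × S: 1 H
  Total hydrogens = 20.

20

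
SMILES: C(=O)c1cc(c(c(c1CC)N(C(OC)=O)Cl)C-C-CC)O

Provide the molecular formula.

C15H20ClNO4

Heavy atoms from the SMILES: 15 C, 1 Cl, 1 N, 4 O.
Implicit hydrogens by atom environment:
  5 × C (aromatic): no H
  4 × C: 2 H each → 8
  3 × C: 3 H each → 9
  3 × O: no H
  1 × C (aromatic): 1 H
  1 × C: 1 H
  1 × C: no H
  1 × Cl: no H
  1 × N: no H
  1 × O: 1 H
  Total hydrogens = 20.
Molecular formula: C15H20ClNO4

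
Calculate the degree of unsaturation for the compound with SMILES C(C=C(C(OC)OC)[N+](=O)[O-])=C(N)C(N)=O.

4

Molecular formula from the SMILES: C8H13N3O5.
DoU = (2C + 2 + N − H − X)/2 = (2·8 + 2 + 3 − 13 − 0)/2 = 8/2 = 4.
(Structurally: 0 ring(s) + 4 π bond(s) = 4.)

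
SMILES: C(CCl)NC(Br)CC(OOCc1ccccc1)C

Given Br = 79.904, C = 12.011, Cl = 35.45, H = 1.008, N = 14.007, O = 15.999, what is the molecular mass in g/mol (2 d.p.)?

336.65

Molecular formula: C13H19BrClNO2.
M = 1×79.904 + 13×12.011 + 1×35.45 + 19×1.008 + 1×14.007 + 2×15.999 = 336.65 g/mol.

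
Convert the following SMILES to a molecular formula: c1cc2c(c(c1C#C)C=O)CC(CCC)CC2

C16H18O

Heavy atoms from the SMILES: 16 C, 1 O.
Implicit hydrogens by atom environment:
  5 × C: 2 H each → 10
  4 × C (aromatic): no H
  3 × C: 1 H each → 3
  2 × C (aromatic): 1 H each → 2
  1 × C: 3 H
  1 × C: no H
  1 × O: no H
  Total hydrogens = 18.
Molecular formula: C16H18O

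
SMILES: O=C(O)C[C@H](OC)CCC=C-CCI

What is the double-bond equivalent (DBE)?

2

Molecular formula from the SMILES: C10H17IO3.
DoU = (2C + 2 + N − H − X)/2 = (2·10 + 2 + 0 − 17 − 1)/2 = 4/2 = 2.
(Structurally: 0 ring(s) + 2 π bond(s) = 2.)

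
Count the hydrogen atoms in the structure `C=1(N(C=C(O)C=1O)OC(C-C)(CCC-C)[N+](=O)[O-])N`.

19

Hydrogens are implicit in SMILES; fill each atom to its normal valence:
  4 × C: 2 H each → 8
  3 × C (aromatic): no H
  2 × C: 3 H each → 6
  2 × O: 1 H each → 2
  2 × O: no H
  1 × C (aromatic): 1 H
  1 × C: no H
  1 × N: 2 H
  1 × N (aromatic): no H
  1 × N (charge +1): no H
  1 × O (charge -1): no H
  Total hydrogens = 19.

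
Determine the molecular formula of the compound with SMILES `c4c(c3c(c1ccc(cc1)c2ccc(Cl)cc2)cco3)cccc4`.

Heavy atoms from the SMILES: 22 C, 1 Cl, 1 O.
Implicit hydrogens by atom environment:
  15 × C (aromatic): 1 H each → 15
  7 × C (aromatic): no H
  1 × Cl: no H
  1 × O (aromatic): no H
  Total hydrogens = 15.
Molecular formula: C22H15ClO

C22H15ClO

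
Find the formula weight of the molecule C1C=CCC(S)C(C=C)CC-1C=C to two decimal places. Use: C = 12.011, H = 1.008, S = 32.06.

194.34

Molecular formula: C12H18S.
M = 12×12.011 + 18×1.008 + 1×32.06 = 194.34 g/mol.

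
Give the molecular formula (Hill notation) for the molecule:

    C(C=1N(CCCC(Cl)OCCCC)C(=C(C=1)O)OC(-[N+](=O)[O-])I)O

Heavy atoms from the SMILES: 14 C, 1 Cl, 1 I, 2 N, 6 O.
Implicit hydrogens by atom environment:
  7 × C: 2 H each → 14
  3 × C (aromatic): no H
  3 × O: no H
  2 × C: 1 H each → 2
  2 × O: 1 H each → 2
  1 × C: 3 H
  1 × C (aromatic): 1 H
  1 × Cl: no H
  1 × I: no H
  1 × N (aromatic): no H
  1 × N (charge +1): no H
  1 × O (charge -1): no H
  Total hydrogens = 22.
Molecular formula: C14H22ClIN2O6

C14H22ClIN2O6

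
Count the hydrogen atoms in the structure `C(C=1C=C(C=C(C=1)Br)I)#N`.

3

Hydrogens are implicit in SMILES; fill each atom to its normal valence:
  3 × C (aromatic): 1 H each → 3
  3 × C (aromatic): no H
  1 × Br: no H
  1 × C: no H
  1 × I: no H
  1 × N: no H
  Total hydrogens = 3.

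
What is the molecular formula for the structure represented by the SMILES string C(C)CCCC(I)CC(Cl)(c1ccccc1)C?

Heavy atoms from the SMILES: 15 C, 1 Cl, 1 I.
Implicit hydrogens by atom environment:
  5 × C: 2 H each → 10
  5 × C (aromatic): 1 H each → 5
  2 × C: 3 H each → 6
  1 × C: 1 H
  1 × C: no H
  1 × C (aromatic): no H
  1 × Cl: no H
  1 × I: no H
  Total hydrogens = 22.
Molecular formula: C15H22ClI

C15H22ClI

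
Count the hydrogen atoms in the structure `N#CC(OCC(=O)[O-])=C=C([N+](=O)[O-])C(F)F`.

Hydrogens are implicit in SMILES; fill each atom to its normal valence:
  5 × C: no H
  3 × O: no H
  2 × F: no H
  2 × O (charge -1): no H
  1 × C: 2 H
  1 × C: 1 H
  1 × N (charge +1): no H
  1 × N: no H
  Total hydrogens = 3.

3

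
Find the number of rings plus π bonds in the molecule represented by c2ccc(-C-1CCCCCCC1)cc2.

5

Molecular formula from the SMILES: C14H20.
DoU = (2C + 2 + N − H − X)/2 = (2·14 + 2 + 0 − 20 − 0)/2 = 10/2 = 5.
(Structurally: 2 ring(s) + 3 π bond(s) = 5.)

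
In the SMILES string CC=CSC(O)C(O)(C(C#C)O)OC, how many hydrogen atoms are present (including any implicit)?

Hydrogens are implicit in SMILES; fill each atom to its normal valence:
  5 × C: 1 H each → 5
  3 × O: 1 H each → 3
  2 × C: 3 H each → 6
  2 × C: no H
  1 × O: no H
  1 × S: no H
  Total hydrogens = 14.

14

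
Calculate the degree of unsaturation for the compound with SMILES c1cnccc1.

4

Molecular formula from the SMILES: C5H5N.
DoU = (2C + 2 + N − H − X)/2 = (2·5 + 2 + 1 − 5 − 0)/2 = 8/2 = 4.
(Structurally: 1 ring(s) + 3 π bond(s) = 4.)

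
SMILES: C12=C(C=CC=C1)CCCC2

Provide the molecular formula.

C10H12

Heavy atoms from the SMILES: 10 C.
Implicit hydrogens by atom environment:
  4 × C: 2 H each → 8
  4 × C (aromatic): 1 H each → 4
  2 × C (aromatic): no H
  Total hydrogens = 12.
Molecular formula: C10H12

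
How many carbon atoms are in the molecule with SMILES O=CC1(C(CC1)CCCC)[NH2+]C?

The symbol for carbon appears 10 times in the SMILES.

10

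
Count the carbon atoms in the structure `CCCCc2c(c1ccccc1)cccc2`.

16

The symbol for carbon appears 16 times in the SMILES. Lowercase c denotes aromatic carbon and counts toward C.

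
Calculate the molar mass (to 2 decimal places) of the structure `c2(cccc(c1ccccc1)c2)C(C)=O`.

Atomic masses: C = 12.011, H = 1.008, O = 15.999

196.25

Molecular formula: C14H12O.
M = 14×12.011 + 12×1.008 + 1×15.999 = 196.25 g/mol.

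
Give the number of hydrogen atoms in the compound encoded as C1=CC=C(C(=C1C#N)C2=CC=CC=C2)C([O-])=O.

8

Hydrogens are implicit in SMILES; fill each atom to its normal valence:
  8 × C (aromatic): 1 H each → 8
  4 × C (aromatic): no H
  2 × C: no H
  1 × N: no H
  1 × O: no H
  1 × O (charge -1): no H
  Total hydrogens = 8.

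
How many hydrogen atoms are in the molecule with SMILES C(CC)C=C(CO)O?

Hydrogens are implicit in SMILES; fill each atom to its normal valence:
  3 × C: 2 H each → 6
  2 × O: 1 H each → 2
  1 × C: 3 H
  1 × C: 1 H
  1 × C: no H
  Total hydrogens = 12.

12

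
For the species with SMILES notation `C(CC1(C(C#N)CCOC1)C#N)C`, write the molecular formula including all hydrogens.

C10H14N2O

Heavy atoms from the SMILES: 10 C, 2 N, 1 O.
Implicit hydrogens by atom environment:
  5 × C: 2 H each → 10
  3 × C: no H
  2 × N: no H
  1 × C: 3 H
  1 × C: 1 H
  1 × O: no H
  Total hydrogens = 14.
Molecular formula: C10H14N2O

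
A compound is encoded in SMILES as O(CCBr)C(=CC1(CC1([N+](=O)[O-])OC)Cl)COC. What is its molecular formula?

Heavy atoms from the SMILES: 1 Br, 10 C, 1 Cl, 1 N, 5 O.
Implicit hydrogens by atom environment:
  4 × C: 2 H each → 8
  4 × O: no H
  3 × C: no H
  2 × C: 3 H each → 6
  1 × Br: no H
  1 × C: 1 H
  1 × Cl: no H
  1 × N (charge +1): no H
  1 × O (charge -1): no H
  Total hydrogens = 15.
Molecular formula: C10H15BrClNO5

C10H15BrClNO5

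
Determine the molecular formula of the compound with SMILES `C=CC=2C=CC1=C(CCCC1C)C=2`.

C13H16

Heavy atoms from the SMILES: 13 C.
Implicit hydrogens by atom environment:
  4 × C: 2 H each → 8
  3 × C (aromatic): 1 H each → 3
  3 × C (aromatic): no H
  2 × C: 1 H each → 2
  1 × C: 3 H
  Total hydrogens = 16.
Molecular formula: C13H16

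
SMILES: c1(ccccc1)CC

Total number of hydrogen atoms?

10

Hydrogens are implicit in SMILES; fill each atom to its normal valence:
  5 × C (aromatic): 1 H each → 5
  1 × C: 3 H
  1 × C: 2 H
  1 × C (aromatic): no H
  Total hydrogens = 10.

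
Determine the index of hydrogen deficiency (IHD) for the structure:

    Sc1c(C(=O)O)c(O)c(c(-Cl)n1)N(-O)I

5

Molecular formula from the SMILES: C6H4ClIN2O4S.
DoU = (2C + 2 + N − H − X)/2 = (2·6 + 2 + 2 − 4 − 2)/2 = 10/2 = 5.
(Structurally: 1 ring(s) + 4 π bond(s) = 5.)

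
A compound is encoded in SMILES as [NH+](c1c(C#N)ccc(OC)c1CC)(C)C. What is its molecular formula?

Heavy atoms from the SMILES: 12 C, 2 N, 1 O.
Implicit hydrogens by atom environment:
  4 × C: 3 H each → 12
  4 × C (aromatic): no H
  2 × C (aromatic): 1 H each → 2
  1 × C: 2 H
  1 × C: no H
  1 × N (charge +1): 1 H
  1 × N: no H
  1 × O: no H
  Total hydrogens = 17.
Net charge +1.
Molecular formula: C12H17N2O+

C12H17N2O+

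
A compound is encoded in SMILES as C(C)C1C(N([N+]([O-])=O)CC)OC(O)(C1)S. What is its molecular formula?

C8H16N2O4S

Heavy atoms from the SMILES: 8 C, 2 N, 4 O, 1 S.
Implicit hydrogens by atom environment:
  3 × C: 2 H each → 6
  2 × C: 3 H each → 6
  2 × C: 1 H each → 2
  2 × O: no H
  1 × C: no H
  1 × N: no H
  1 × N (charge +1): no H
  1 × O: 1 H
  1 × O (charge -1): no H
  1 × S: 1 H
  Total hydrogens = 16.
Molecular formula: C8H16N2O4S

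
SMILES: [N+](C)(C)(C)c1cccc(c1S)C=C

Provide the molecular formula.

C11H16NS+

Heavy atoms from the SMILES: 11 C, 1 N, 1 S.
Implicit hydrogens by atom environment:
  3 × C: 3 H each → 9
  3 × C (aromatic): 1 H each → 3
  3 × C (aromatic): no H
  1 × C: 2 H
  1 × C: 1 H
  1 × N (charge +1): no H
  1 × S: 1 H
  Total hydrogens = 16.
Net charge +1.
Molecular formula: C11H16NS+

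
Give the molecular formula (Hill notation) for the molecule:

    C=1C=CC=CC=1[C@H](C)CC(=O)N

Heavy atoms from the SMILES: 10 C, 1 N, 1 O.
Implicit hydrogens by atom environment:
  5 × C (aromatic): 1 H each → 5
  1 × C: 3 H
  1 × C: 2 H
  1 × C: 1 H
  1 × C: no H
  1 × C (aromatic): no H
  1 × N: 2 H
  1 × O: no H
  Total hydrogens = 13.
Molecular formula: C10H13NO

C10H13NO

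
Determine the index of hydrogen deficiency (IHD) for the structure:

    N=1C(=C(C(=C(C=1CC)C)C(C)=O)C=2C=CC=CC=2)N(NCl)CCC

Molecular formula from the SMILES: C19H24ClN3O.
DoU = (2C + 2 + N − H − X)/2 = (2·19 + 2 + 3 − 24 − 1)/2 = 18/2 = 9.
(Structurally: 2 ring(s) + 7 π bond(s) = 9.)

9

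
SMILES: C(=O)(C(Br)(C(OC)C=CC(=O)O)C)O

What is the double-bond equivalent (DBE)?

Molecular formula from the SMILES: C8H11BrO5.
DoU = (2C + 2 + N − H − X)/2 = (2·8 + 2 + 0 − 11 − 1)/2 = 6/2 = 3.
(Structurally: 0 ring(s) + 3 π bond(s) = 3.)

3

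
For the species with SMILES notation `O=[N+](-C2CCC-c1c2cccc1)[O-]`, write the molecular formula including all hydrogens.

Heavy atoms from the SMILES: 10 C, 1 N, 2 O.
Implicit hydrogens by atom environment:
  4 × C (aromatic): 1 H each → 4
  3 × C: 2 H each → 6
  2 × C (aromatic): no H
  1 × C: 1 H
  1 × N (charge +1): no H
  1 × O: no H
  1 × O (charge -1): no H
  Total hydrogens = 11.
Molecular formula: C10H11NO2

C10H11NO2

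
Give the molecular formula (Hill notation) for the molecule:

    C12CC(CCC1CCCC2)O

C10H18O

Heavy atoms from the SMILES: 10 C, 1 O.
Implicit hydrogens by atom environment:
  7 × C: 2 H each → 14
  3 × C: 1 H each → 3
  1 × O: 1 H
  Total hydrogens = 18.
Molecular formula: C10H18O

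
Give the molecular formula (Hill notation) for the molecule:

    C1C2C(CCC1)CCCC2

Heavy atoms from the SMILES: 10 C.
Implicit hydrogens by atom environment:
  8 × C: 2 H each → 16
  2 × C: 1 H each → 2
  Total hydrogens = 18.
Molecular formula: C10H18

C10H18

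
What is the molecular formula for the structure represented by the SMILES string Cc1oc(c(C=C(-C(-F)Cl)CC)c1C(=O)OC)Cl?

Heavy atoms from the SMILES: 12 C, 2 Cl, 1 F, 3 O.
Implicit hydrogens by atom environment:
  4 × C (aromatic): no H
  3 × C: 3 H each → 9
  2 × C: 1 H each → 2
  2 × C: no H
  2 × Cl: no H
  2 × O: no H
  1 × C: 2 H
  1 × F: no H
  1 × O (aromatic): no H
  Total hydrogens = 13.
Molecular formula: C12H13Cl2FO3

C12H13Cl2FO3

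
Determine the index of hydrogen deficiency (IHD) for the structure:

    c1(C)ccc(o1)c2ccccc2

Molecular formula from the SMILES: C11H10O.
DoU = (2C + 2 + N − H − X)/2 = (2·11 + 2 + 0 − 10 − 0)/2 = 14/2 = 7.
(Structurally: 2 ring(s) + 5 π bond(s) = 7.)

7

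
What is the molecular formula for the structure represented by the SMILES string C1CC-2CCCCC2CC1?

C10H18

Heavy atoms from the SMILES: 10 C.
Implicit hydrogens by atom environment:
  8 × C: 2 H each → 16
  2 × C: 1 H each → 2
  Total hydrogens = 18.
Molecular formula: C10H18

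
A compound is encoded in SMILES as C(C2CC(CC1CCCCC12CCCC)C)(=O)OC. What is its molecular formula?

C17H30O2

Heavy atoms from the SMILES: 17 C, 2 O.
Implicit hydrogens by atom environment:
  9 × C: 2 H each → 18
  3 × C: 3 H each → 9
  3 × C: 1 H each → 3
  2 × C: no H
  2 × O: no H
  Total hydrogens = 30.
Molecular formula: C17H30O2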